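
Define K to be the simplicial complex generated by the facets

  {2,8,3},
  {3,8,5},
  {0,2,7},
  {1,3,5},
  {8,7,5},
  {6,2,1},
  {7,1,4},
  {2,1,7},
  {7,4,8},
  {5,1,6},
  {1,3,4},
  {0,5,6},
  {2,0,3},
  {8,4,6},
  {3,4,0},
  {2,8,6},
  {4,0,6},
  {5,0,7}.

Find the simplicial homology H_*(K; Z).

Order the vertices as 0 < 1 < 2 < 3 < 4 < 5 < 6 < 7 < 8. Listing each simplex with vertices in this order, K has dimension 2 with simplices:

  0-simplices (9): [0], [1], [2], [3], [4], [5], [6], [7], [8]
  1-simplices (27): (27 of them)
  2-simplices (18): [0,2,3], [0,2,7], [0,3,4], [0,4,6], [0,5,6], [0,5,7], [1,2,6], [1,2,7], [1,3,4], [1,3,5], [1,4,7], [1,5,6], [2,3,8], [2,6,8], [3,5,8], [4,6,8], [4,7,8], [5,7,8]

so the chain groups are C_0 ≅ Z^9, C_1 ≅ Z^27, C_2 ≅ Z^18.

The boundary map ∂_1: C_1 → C_0 maps an edge to its endpoints' difference, ∂[p,q] = q − p.
The resulting 9×27 matrix has rank 8, and its Smith normal form has invariant factors (1,1,1,1,1,1,1,1).

The boundary map ∂_2: C_2 → C_1 maps a triangle to the signed sum of its edges. For instance
  ∂[4,6,8] = [6,8] − [4,8] + [4,6],
  ∂[3,5,8] = [5,8] − [3,8] + [3,5].
The 27×18 boundary matrix has rank 17 and Smith normal form diag(1,1,1,1,1,1,1,1,1,1,1,1,1,1,1,1,1).

Reading off H_k = ker ∂_k / im ∂_{k+1}:

  H_0: rank C_0 − rank ∂_1 = 9 − 8 = 1, and the invariant factors of ∂_1 are all 1, so H_0 ≅ Z.
  H_1: rank ker ∂_1 − rank ∂_2 = (27 − 8) − 17 = 2, and the invariant factors of ∂_2 are all 1, so H_1 ≅ Z^2.
  H_2: rank ker ∂_2 − rank ∂_3 = (18 − 17) − 0 = 1, and there is no ∂_3, so H_2 ≅ Z.

As a check, the Euler characteristic is 9 − 27 + 18 = 0, which agrees with 1 − 2 + 1 = 0.

H_0 ≅ Z,  H_1 ≅ Z^2,  H_2 ≅ Z.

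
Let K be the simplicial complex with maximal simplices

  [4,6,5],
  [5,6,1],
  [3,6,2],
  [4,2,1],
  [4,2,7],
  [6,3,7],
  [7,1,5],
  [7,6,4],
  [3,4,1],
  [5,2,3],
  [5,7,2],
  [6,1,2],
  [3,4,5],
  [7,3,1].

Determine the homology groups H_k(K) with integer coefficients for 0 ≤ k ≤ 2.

H_0 ≅ Z,  H_1 ≅ Z^2,  H_2 ≅ Z.

We work with the vertex ordering 1 < 2 < 3 < 4 < 5 < 6 < 7. The simplices of K, each written with vertices in increasing order, are:

  0-simplices (7): [1], [2], [3], [4], [5], [6], [7]
  1-simplices (21): [1,2], [1,3], [1,4], [1,5], [1,6], [1,7], [2,3], [2,4], [2,5], [2,6], [2,7], [3,4], [3,5], [3,6], [3,7], [4,5], [4,6], [4,7], [5,6], [5,7], [6,7]
  2-simplices (14): [1,2,4], [1,2,6], [1,3,4], [1,3,7], [1,5,6], [1,5,7], [2,3,5], [2,3,6], [2,4,7], [2,5,7], [3,4,5], [3,6,7], [4,5,6], [4,6,7]

giving chain groups C_0 ≅ Z^7, C_1 ≅ Z^21, C_2 ≅ Z^14.

∂_1: C_1 → C_0 sends each edge [p,q] (with p < q) to q − p. For instance
  ∂[1,7] = [7] − [1].
The 7×21 boundary matrix has rank 6 and Smith normal form diag(1,1,1,1,1,1).

∂_2: C_2 → C_1 acts by ∂[p,q,r] = [q,r] − [p,r] + [p,q]. For instance
  ∂[2,3,5] = [3,5] − [2,5] + [2,3],
  ∂[1,2,4] = [2,4] − [1,4] + [1,2].
As a 21×14 matrix over Z this has rank 13, with invariant factors (1,1,1,1,1,1,1,1,1,1,1,1,1).

From H_k ≅ ker(∂_k) / im(∂_{k+1}) we obtain:

  H_0: rank C_0 − rank ∂_1 = 7 − 6 = 1, and the invariant factors of ∂_1 are all 1, so H_0 ≅ Z.
  H_1: rank ker ∂_1 − rank ∂_2 = (21 − 6) − 13 = 2, and the invariant factors of ∂_2 are all 1, so H_1 ≅ Z^2.
  H_2: rank ker ∂_2 − rank ∂_3 = (14 − 13) − 0 = 1, and there is no ∂_3, so H_2 ≅ Z.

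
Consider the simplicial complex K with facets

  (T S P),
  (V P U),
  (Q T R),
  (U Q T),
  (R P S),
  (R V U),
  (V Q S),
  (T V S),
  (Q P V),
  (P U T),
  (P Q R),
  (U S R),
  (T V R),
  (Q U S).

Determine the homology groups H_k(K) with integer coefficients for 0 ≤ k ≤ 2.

We work with the vertex ordering P < Q < R < S < T < U < V. The simplices of K, each written with vertices in increasing order, are:

  0-simplices (7): P, Q, R, S, T, U, V
  1-simplices (21): PQ, PR, PS, PT, PU, PV, QR, QS, QT, QU, QV, RS, RT, RU, RV, ST, SU, SV, TU, TV, UV
  2-simplices (14): PQR, PQV, PRS, PST, PTU, PUV, QRT, QSU, QSV, QTU, RSU, RTV, RUV, STV

giving chain groups C_0 ≅ Z^7, C_1 ≅ Z^21, C_2 ≅ Z^14.

Boundary ∂_1: C_1 → C_0 maps an edge to its endpoints' difference, ∂[p,q] = q − p. For instance
  ∂QS = S − Q.
The resulting 7×21 matrix has rank 6, and its Smith normal form has invariant factors (1,1,1,1,1,1).

∂_2: C_2 → C_1 sends each 2-simplex [p,q,r] to [q,r] − [p,r] + [p,q]. For instance
  ∂PTU = TU − PU + PT,
  ∂QSV = SV − QV + QS.
The resulting 21×14 matrix has rank 13, and its Smith normal form has invariant factors (1,1,1,1,1,1,1,1,1,1,1,1,1).

Computing H_k = (kernel of ∂_k) / (image of ∂_{k+1}):

  H_0: rank C_0 − rank ∂_1 = 7 − 6 = 1, and the invariant factors of ∂_1 are all 1, so H_0 = Z.
  H_1: rank ker ∂_1 − rank ∂_2 = (21 − 6) − 13 = 2, and the invariant factors of ∂_2 are all 1, so H_1 = Z^2.
  H_2: rank ker ∂_2 − rank ∂_3 = (14 − 13) − 0 = 1, and there is no ∂_3, so H_2 = Z.

As a check, the Euler characteristic is 7 − 21 + 14 = 0, which agrees with 1 − 2 + 1 = 0.

H_0 = Z,  H_1 = Z^2,  H_2 = Z.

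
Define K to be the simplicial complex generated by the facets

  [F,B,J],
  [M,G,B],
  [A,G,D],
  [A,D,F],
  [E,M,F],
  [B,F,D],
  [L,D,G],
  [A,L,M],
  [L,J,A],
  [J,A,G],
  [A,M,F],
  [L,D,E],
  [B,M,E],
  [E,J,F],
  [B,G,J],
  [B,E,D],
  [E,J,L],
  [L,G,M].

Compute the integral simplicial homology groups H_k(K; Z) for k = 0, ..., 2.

H_0 ≅ Z,  H_1 ≅ Z ⊕ Z/2,  H_2 = 0.

K has 9 vertices, 27 edges, 18 triangles.
rank ∂_0 = 0, rank ∂_1 = 8 ⇒ b_0 = 9 − 0 − 8 = 1; all invariant factors of ∂_1 are 1 so no torsion. So H_0 ≅ Z.
rank ∂_1 = 8, rank ∂_2 = 18 ⇒ b_1 = 27 − 8 − 18 = 1; ∂_2 has invariant factor(s) [2] giving torsion. So H_1 ≅ Z ⊕ Z/2.
rank ∂_2 = 18, rank ∂_3 = 0 ⇒ b_2 = 18 − 18 − 0 = 0. So H_2 ≅ 0.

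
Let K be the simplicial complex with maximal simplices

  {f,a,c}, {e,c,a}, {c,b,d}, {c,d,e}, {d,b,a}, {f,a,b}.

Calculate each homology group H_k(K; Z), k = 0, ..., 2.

We work with the vertex ordering a < b < c < d < e < f. The simplices of K, each written with vertices in increasing order, are:

  0-simplices (6): a, b, c, d, e, f
  1-simplices (12): ab, ac, ad, ae, af, bc, bd, bf, cd, ce, cf, de
  2-simplices (6): abd, abf, ace, acf, bcd, cde

Hence C_0 ≅ Z^6, C_1 ≅ Z^12, C_2 ≅ Z^6.

Boundary ∂_1: C_1 → C_0 is given by ∂[p,q] = [q] − [p]. For instance
  ∂cf = f − c.
The 6×12 boundary matrix has rank 5 and Smith normal form diag(1,1,1,1,1).

∂_2: C_2 → C_1 maps a triangle to the signed sum of its edges. For instance
  ∂bcd = cd − bd + bc,
  ∂cde = de − ce + cd.
As a 12×6 matrix over Z this has rank 6, with invariant factors (1,1,1,1,1,1).

Computing H_k = (kernel of ∂_k) / (image of ∂_{k+1}):

  H_0: rank C_0 − rank ∂_1 = 6 − 5 = 1, and the invariant factors of ∂_1 are all 1, so H_0 = Z.
  H_1: rank ker ∂_1 − rank ∂_2 = (12 − 5) − 6 = 1, and the invariant factors of ∂_2 are all 1, so H_1 = Z.
  H_2: rank ker ∂_2 − rank ∂_3 = (6 − 6) − 0 = 0, and there is no ∂_3, so H_2 = 0.

As a check, the Euler characteristic is 6 − 12 + 6 = 0, which agrees with 1 − 1 + 0 = 0.

H_0 = Z,  H_1 = Z,  H_2 = 0.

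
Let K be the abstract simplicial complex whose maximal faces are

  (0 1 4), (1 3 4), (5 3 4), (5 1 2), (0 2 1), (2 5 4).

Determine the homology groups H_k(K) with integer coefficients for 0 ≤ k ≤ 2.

Fix the vertex order 0 < 1 < 2 < 3 < 4 < 5 and write every simplex with vertices in increasing order. Then dim K = 2 and the simplices of K are:

  0-simplices (6): [0], [1], [2], [3], [4], [5]
  1-simplices (12): [0,1], [0,2], [0,4], [1,2], [1,3], [1,4], [1,5], [2,4], [2,5], [3,4], [3,5], [4,5]
  2-simplices (6): [0,1,2], [0,1,4], [1,2,5], [1,3,4], [2,4,5], [3,4,5]

Hence C_0 ≅ Z^6, C_1 ≅ Z^12, C_2 ≅ Z^6.

∂_1: C_1 → C_0 is given by ∂[p,q] = [q] − [p].
The 6×12 boundary matrix has rank 5 and Smith normal form diag(1,1,1,1,1).

Boundary ∂_2: C_2 → C_1 sends each 2-simplex [p,q,r] to [q,r] − [p,r] + [p,q]. For instance
  ∂[3,4,5] = [4,5] − [3,5] + [3,4],
  ∂[2,4,5] = [4,5] − [2,5] + [2,4].
The resulting 12×6 matrix has rank 6, and its Smith normal form has invariant factors (1,1,1,1,1,1).

Reading off H_k = ker ∂_k / im ∂_{k+1}:

  H_0: rank C_0 − rank ∂_1 = 6 − 5 = 1, and the invariant factors of ∂_1 are all 1, so H_0 = Z.
  H_1: rank ker ∂_1 − rank ∂_2 = (12 − 5) − 6 = 1, and the invariant factors of ∂_2 are all 1, so H_1 = Z.
  H_2: rank ker ∂_2 − rank ∂_3 = (6 − 6) − 0 = 0, and there is no ∂_3, so H_2 = 0.

(K is a triangulation of the cylinder S^1 x I.)

H_0 = Z,  H_1 = Z,  H_2 = 0.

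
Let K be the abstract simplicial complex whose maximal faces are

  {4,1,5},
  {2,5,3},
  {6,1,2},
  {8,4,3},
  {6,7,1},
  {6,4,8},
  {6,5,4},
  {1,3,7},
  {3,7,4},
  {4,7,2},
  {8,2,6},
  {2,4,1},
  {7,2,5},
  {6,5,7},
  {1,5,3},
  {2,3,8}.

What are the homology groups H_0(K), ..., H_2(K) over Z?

We work with the vertex ordering 1 < 2 < 3 < 4 < 5 < 6 < 7 < 8. The simplices of K, each written with vertices in increasing order, are:

  0-simplices (8): [1], [2], [3], [4], [5], [6], [7], [8]
  1-simplices (24): (24 of them)
  2-simplices (16): [1,2,4], [1,2,6], [1,3,5], [1,3,7], [1,4,5], [1,6,7], [2,3,5], [2,3,8], [2,4,7], [2,5,7], [2,6,8], [3,4,7], [3,4,8], [4,5,6], [4,6,8], [5,6,7]

giving chain groups C_0 ≅ Z^8, C_1 ≅ Z^24, C_2 ≅ Z^16.

The boundary map ∂_1: C_1 → C_0 is given by ∂[p,q] = [q] − [p]. For instance
  ∂[2,3] = [3] − [2].
The resulting 8×24 matrix has rank 7, and its Smith normal form has invariant factors (1,1,1,1,1,1,1).

Boundary ∂_2: C_2 → C_1 acts by ∂[p,q,r] = [q,r] − [p,r] + [p,q]. For instance
  ∂[5,6,7] = [6,7] − [5,7] + [5,6],
  ∂[2,3,8] = [3,8] − [2,8] + [2,3].
The 24×16 boundary matrix has rank 15 and Smith normal form diag(1,1,1,1,1,1,1,1,1,1,1,1,1,1,1).

Reading off H_k = ker ∂_k / im ∂_{k+1}:

  H_0: rank C_0 − rank ∂_1 = 8 − 7 = 1, and the invariant factors of ∂_1 are all 1, so H_0 ≅ Z.
  H_1: rank ker ∂_1 − rank ∂_2 = (24 − 7) − 15 = 2, and the invariant factors of ∂_2 are all 1, so H_1 ≅ Z^2.
  H_2: rank ker ∂_2 − rank ∂_3 = (16 − 15) − 0 = 1, and there is no ∂_3, so H_2 ≅ Z.

(K is a triangulation of the torus T^2.)

H_0 = Z,  H_1 = Z^2,  H_2 = Z.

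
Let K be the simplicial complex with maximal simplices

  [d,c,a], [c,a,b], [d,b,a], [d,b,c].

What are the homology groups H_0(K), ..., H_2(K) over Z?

H_0 ≅ Z,  H_1 = 0,  H_2 ≅ Z.

K has 4 vertices, 6 edges, 4 triangles.
rank ∂_0 = 0, rank ∂_1 = 3 ⇒ b_0 = 4 − 0 − 3 = 1; all invariant factors of ∂_1 are 1 so no torsion. So H_0 ≅ Z.
rank ∂_1 = 3, rank ∂_2 = 3 ⇒ b_1 = 6 − 3 − 3 = 0; all invariant factors of ∂_2 are 1 so no torsion. So H_1 ≅ 0.
rank ∂_2 = 3, rank ∂_3 = 0 ⇒ b_2 = 4 − 3 − 0 = 1. So H_2 ≅ Z.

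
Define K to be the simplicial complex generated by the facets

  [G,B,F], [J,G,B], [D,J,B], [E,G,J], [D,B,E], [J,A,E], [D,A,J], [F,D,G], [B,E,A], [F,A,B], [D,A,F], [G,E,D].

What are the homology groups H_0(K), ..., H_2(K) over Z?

H_0 = Z,  H_1 = Z/2,  H_2 = 0.

We work with the vertex ordering A < B < D < E < F < G < J. The simplices of K, each written with vertices in increasing order, are:

  0-simplices (7): A, B, D, E, F, G, J
  1-simplices (18): AB, AD, AE, AF, AJ, BD, BE, BF, BG, BJ, DE, DF, DG, DJ, EG, EJ, FG, GJ
  2-simplices (12): ABE, ABF, ADF, ADJ, AEJ, BDE, BDJ, BFG, BGJ, DEG, DFG, EGJ

so the chain groups are C_0 ≅ Z^7, C_1 ≅ Z^18, C_2 ≅ Z^12.

The boundary map ∂_1: C_1 → C_0 maps an edge to its endpoints' difference, ∂[p,q] = q − p.
The 7×18 boundary matrix has rank 6 and Smith normal form diag(1,1,1,1,1,1).

∂_2: C_2 → C_1 maps a triangle to the signed sum of its edges. For instance
  ∂ADF = DF − AF + AD,
  ∂ADJ = DJ − AJ + AD.
As a 18×12 matrix over Z this has rank 12, with invariant factors (1,1,1,1,1,1,1,1,1,1,1,2).

Now H_k = ker ∂_k / im ∂_{k+1}, so:

  H_0: rank C_0 − rank ∂_1 = 7 − 6 = 1, and the invariant factors of ∂_1 are all 1, so H_0 = Z.
  H_1: rank ker ∂_1 − rank ∂_2 = (18 − 6) − 12 = 0, and ∂_2 has invariant factor 2 > 1, so H_1 = Z/2.
  H_2: rank ker ∂_2 − rank ∂_3 = (12 − 12) − 0 = 0, and there is no ∂_3, so H_2 = 0.

(K is a triangulation of the real projective plane RP^2.)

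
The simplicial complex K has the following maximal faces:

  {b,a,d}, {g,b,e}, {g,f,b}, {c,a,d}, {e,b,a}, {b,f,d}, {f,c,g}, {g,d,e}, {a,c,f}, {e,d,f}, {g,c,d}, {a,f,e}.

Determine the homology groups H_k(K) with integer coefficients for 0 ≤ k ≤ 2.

H_0 ≅ Z,  H_1 ≅ Z/2,  H_2 = 0.

Order the vertices as a < b < c < d < e < f < g. Listing each simplex with vertices in this order, K has dimension 2 with simplices:

  0-simplices (7): a, b, c, d, e, f, g
  1-simplices (18): ab, ac, ad, ae, af, bd, be, bf, bg, cd, cf, cg, de, df, dg, ef, eg, fg
  2-simplices (12): abd, abe, acd, acf, aef, bdf, beg, bfg, cdg, cfg, def, deg

so the chain groups are C_0 ≅ Z^7, C_1 ≅ Z^18, C_2 ≅ Z^12.

The boundary map ∂_1: C_1 → C_0 is given by ∂[p,q] = [q] − [p]. For instance
  ∂dg = g − d.
The 7×18 boundary matrix has rank 6 and Smith normal form diag(1,1,1,1,1,1).

Boundary ∂_2: C_2 → C_1 maps a triangle to the signed sum of its edges. For instance
  ∂deg = eg − dg + de,
  ∂cfg = fg − cg + cf.
The resulting 18×12 matrix has rank 12, and its Smith normal form has invariant factors (1,1,1,1,1,1,1,1,1,1,1,2).

Now H_k = ker ∂_k / im ∂_{k+1}, so:

  H_0: rank C_0 − rank ∂_1 = 7 − 6 = 1, and the invariant factors of ∂_1 are all 1, so H_0 ≅ Z.
  H_1: rank ker ∂_1 − rank ∂_2 = (18 − 6) − 12 = 0, and ∂_2 has invariant factor 2 > 1, so H_1 ≅ Z/2.
  H_2: rank ker ∂_2 − rank ∂_3 = (12 − 12) − 0 = 0, and there is no ∂_3, so H_2 ≅ 0.

As a check, the Euler characteristic is 7 − 18 + 12 = 1, which agrees with 1 − 0 + 0 = 1.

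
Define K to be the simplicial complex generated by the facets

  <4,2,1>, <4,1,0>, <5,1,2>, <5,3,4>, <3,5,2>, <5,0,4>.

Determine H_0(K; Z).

Order the vertices as 0 < 1 < 2 < 3 < 4 < 5. Listing each simplex with vertices in this order, K has dimension 2 with simplices:

  0-simplices (6): [0], [1], [2], [3], [4], [5]
  1-simplices (12): [0,1], [0,4], [0,5], [1,2], [1,4], [1,5], [2,3], [2,4], [2,5], [3,4], [3,5], [4,5]
  2-simplices (6): [0,1,4], [0,4,5], [1,2,4], [1,2,5], [2,3,5], [3,4,5]

Hence C_0 ≅ Z^6, C_1 ≅ Z^12, C_2 ≅ Z^6.

The boundary map ∂_1: C_1 → C_0 is given by ∂[p,q] = [q] − [p]. For instance
  ∂[1,2] = [2] − [1].
The 6×12 boundary matrix has rank 5 and Smith normal form diag(1,1,1,1,1).

∂_2: C_2 → C_1 maps a triangle to the signed sum of its edges. For instance
  ∂[1,2,5] = [2,5] − [1,5] + [1,2],
  ∂[0,4,5] = [4,5] − [0,5] + [0,4].
This gives a 12×6 integer matrix of rank 6; reducing to Smith normal form yields diagonal entries (1,1,1,1,1,1).

Computing H_k = (kernel of ∂_k) / (image of ∂_{k+1}):

  H_0: rank C_0 − rank ∂_1 = 6 − 5 = 1, and the invariant factors of ∂_1 are all 1, so H_0 ≅ Z.

H_0 = Z.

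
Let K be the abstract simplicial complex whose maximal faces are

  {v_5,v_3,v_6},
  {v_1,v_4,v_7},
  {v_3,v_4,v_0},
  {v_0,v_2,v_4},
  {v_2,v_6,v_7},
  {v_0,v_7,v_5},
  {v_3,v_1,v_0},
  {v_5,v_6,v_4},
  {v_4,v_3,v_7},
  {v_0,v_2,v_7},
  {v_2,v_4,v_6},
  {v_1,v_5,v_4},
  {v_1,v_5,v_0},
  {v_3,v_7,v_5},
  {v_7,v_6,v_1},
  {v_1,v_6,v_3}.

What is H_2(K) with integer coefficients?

Order the vertices as v_0 < v_1 < v_2 < v_3 < v_4 < v_5 < v_6 < v_7. Listing each simplex with vertices in this order, K has dimension 2 with simplices:

  0-simplices (8): [v_0], [v_1], [v_2], [v_3], [v_4], [v_5], [v_6], [v_7]
  1-simplices (24): (24 of them)
  2-simplices (16): (16 of them)

so the chain groups are C_0 ≅ Z^8, C_1 ≅ Z^24, C_2 ≅ Z^16.

The boundary map ∂_1: C_1 → C_0 maps an edge to its endpoints' difference, ∂[p,q] = q − p. For instance
  ∂[v_0,v_2] = [v_2] − [v_0].
The resulting 8×24 matrix has rank 7, and its Smith normal form has invariant factors (1,1,1,1,1,1,1).

Boundary ∂_2: C_2 → C_1 acts by ∂[p,q,r] = [q,r] − [p,r] + [p,q]. For instance
  ∂[v_1,v_4,v_5] = [v_4,v_5] − [v_1,v_5] + [v_1,v_4],
  ∂[v_1,v_3,v_6] = [v_3,v_6] − [v_1,v_6] + [v_1,v_3].
This gives a 24×16 integer matrix of rank 15; reducing to Smith normal form yields diagonal entries (1,1,1,1,1,1,1,1,1,1,1,1,1,1,1).

From H_k ≅ ker(∂_k) / im(∂_{k+1}) we obtain:

  H_2: rank ker ∂_2 − rank ∂_3 = (16 − 15) − 0 = 1, and there is no ∂_3, so H_2 ≅ Z.

(K is a triangulation of the torus T^2.)

H_2 ≅ Z.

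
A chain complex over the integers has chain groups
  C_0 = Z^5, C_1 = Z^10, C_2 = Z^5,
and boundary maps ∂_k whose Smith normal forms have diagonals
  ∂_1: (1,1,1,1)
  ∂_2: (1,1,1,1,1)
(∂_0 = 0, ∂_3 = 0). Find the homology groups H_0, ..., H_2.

H_0: b_0 = 5 − 0 − 4 = 1; torsion from ∂_1 factors > 1: none. So H_0 ≅ Z.
H_1: b_1 = 10 − 4 − 5 = 1; torsion from ∂_2 factors > 1: none. So H_1 ≅ Z.
H_2: b_2 = 5 − 5 − 0 = 0; torsion from ∂_3 factors > 1: none. So H_2 ≅ 0.

H_0 ≅ Z,  H_1 ≅ Z,  H_2 = 0.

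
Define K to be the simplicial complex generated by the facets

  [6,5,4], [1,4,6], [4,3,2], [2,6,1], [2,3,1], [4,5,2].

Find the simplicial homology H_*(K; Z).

H_0 ≅ Z,  H_1 ≅ Z,  H_2 = 0.

Order the vertices as 1 < 2 < 3 < 4 < 5 < 6. Listing each simplex with vertices in this order, K has dimension 2 with simplices:

  0-simplices (6): [1], [2], [3], [4], [5], [6]
  1-simplices (12): [1,2], [1,3], [1,4], [1,6], [2,3], [2,4], [2,5], [2,6], [3,4], [4,5], [4,6], [5,6]
  2-simplices (6): [1,2,3], [1,2,6], [1,4,6], [2,3,4], [2,4,5], [4,5,6]

so the chain groups are C_0 ≅ Z^6, C_1 ≅ Z^12, C_2 ≅ Z^6.

∂_1: C_1 → C_0 maps an edge to its endpoints' difference, ∂[p,q] = q − p. For instance
  ∂[1,4] = [4] − [1].
This gives a 6×12 integer matrix of rank 5; reducing to Smith normal form yields diagonal entries (1,1,1,1,1).

∂_2: C_2 → C_1 maps a triangle to the signed sum of its edges. For instance
  ∂[2,4,5] = [4,5] − [2,5] + [2,4],
  ∂[1,2,3] = [2,3] − [1,3] + [1,2].
This gives a 12×6 integer matrix of rank 6; reducing to Smith normal form yields diagonal entries (1,1,1,1,1,1).

Reading off H_k = ker ∂_k / im ∂_{k+1}:

  H_0: rank C_0 − rank ∂_1 = 6 − 5 = 1, and the invariant factors of ∂_1 are all 1, so H_0 = Z.
  H_1: rank ker ∂_1 − rank ∂_2 = (12 − 5) − 6 = 1, and the invariant factors of ∂_2 are all 1, so H_1 = Z.
  H_2: rank ker ∂_2 − rank ∂_3 = (6 − 6) − 0 = 0, and there is no ∂_3, so H_2 = 0.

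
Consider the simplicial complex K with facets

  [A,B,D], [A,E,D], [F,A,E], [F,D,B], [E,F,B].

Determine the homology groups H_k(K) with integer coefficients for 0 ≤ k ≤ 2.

H_0 ≅ Z,  H_1 ≅ Z,  H_2 = 0.

We work with the vertex ordering A < B < D < E < F. The simplices of K, each written with vertices in increasing order, are:

  0-simplices (5): A, B, D, E, F
  1-simplices (10): AB, AD, AE, AF, BD, BE, BF, DE, DF, EF
  2-simplices (5): ABD, ADE, AEF, BDF, BEF

Hence C_0 ≅ Z^5, C_1 ≅ Z^10, C_2 ≅ Z^5.

∂_1: C_1 → C_0 sends each edge [p,q] (with p < q) to q − p. For instance
  ∂AD = D − A.
The 5×10 boundary matrix has rank 4 and Smith normal form diag(1,1,1,1).

Boundary ∂_2: C_2 → C_1 sends each 2-simplex [p,q,r] to [q,r] − [p,r] + [p,q]. For instance
  ∂ADE = DE − AE + AD,
  ∂AEF = EF − AF + AE.
As a 10×5 matrix over Z this has rank 5, with invariant factors (1,1,1,1,1).

Reading off H_k = ker ∂_k / im ∂_{k+1}:

  H_0: rank C_0 − rank ∂_1 = 5 − 4 = 1, and the invariant factors of ∂_1 are all 1, so H_0 ≅ Z.
  H_1: rank ker ∂_1 − rank ∂_2 = (10 − 4) − 5 = 1, and the invariant factors of ∂_2 are all 1, so H_1 ≅ Z.
  H_2: rank ker ∂_2 − rank ∂_3 = (5 − 5) − 0 = 0, and there is no ∂_3, so H_2 ≅ 0.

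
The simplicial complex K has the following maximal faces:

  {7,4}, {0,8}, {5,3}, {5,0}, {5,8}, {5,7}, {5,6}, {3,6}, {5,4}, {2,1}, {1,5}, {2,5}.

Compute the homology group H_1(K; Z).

H_1 = Z^4.

Take the total order 0 < 1 < 2 < 3 < 4 < 5 < 6 < 7 < 8 on the vertex set. Then K (dimension 1) consists of the simplices:

  0-simplices (9): [0], [1], [2], [3], [4], [5], [6], [7], [8]
  1-simplices (12): [0,5], [0,8], [1,2], [1,5], [2,5], [3,5], [3,6], [4,5], [4,7], [5,6], [5,7], [5,8]

so the chain groups are C_0 ≅ Z^9, C_1 ≅ Z^12.

∂_1: C_1 → C_0 maps an edge to its endpoints' difference, ∂[p,q] = q − p.
The resulting 9×12 matrix has rank 8, and its Smith normal form has invariant factors (1,1,1,1,1,1,1,1).

Computing H_k = (kernel of ∂_k) / (image of ∂_{k+1}):

  H_1: rank ker ∂_1 − rank ∂_2 = (12 − 8) − 0 = 4, and there is no ∂_2, so H_1 ≅ Z^4.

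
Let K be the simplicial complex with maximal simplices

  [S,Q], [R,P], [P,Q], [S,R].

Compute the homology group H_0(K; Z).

Take the total order P < Q < R < S on the vertex set. Then K (dimension 1) consists of the simplices:

  0-simplices (4): P, Q, R, S
  1-simplices (4): PQ, PR, QS, RS

so the chain groups are C_0 ≅ Z^4, C_1 ≅ Z^4.

The boundary map ∂_1: C_1 → C_0 maps an edge to its endpoints' difference, ∂[p,q] = q − p. For instance
  ∂PQ = Q − P.
The resulting 4×4 matrix has rank 3, and its Smith normal form has invariant factors (1,1,1).

From H_k ≅ ker(∂_k) / im(∂_{k+1}) we obtain:

  H_0: rank C_0 − rank ∂_1 = 4 − 3 = 1, and the invariant factors of ∂_1 are all 1, so H_0 ≅ Z.

(K is a triangulation of the circle S^1.)

H_0 = Z.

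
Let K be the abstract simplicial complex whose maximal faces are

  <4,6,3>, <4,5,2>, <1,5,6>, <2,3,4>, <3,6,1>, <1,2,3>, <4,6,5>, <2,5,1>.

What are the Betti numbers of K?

We work with the vertex ordering 1 < 2 < 3 < 4 < 5 < 6. The simplices of K, each written with vertices in increasing order, are:

  0-simplices (6): [1], [2], [3], [4], [5], [6]
  1-simplices (12): [1,2], [1,3], [1,5], [1,6], [2,3], [2,4], [2,5], [3,4], [3,6], [4,5], [4,6], [5,6]
  2-simplices (8): [1,2,3], [1,2,5], [1,3,6], [1,5,6], [2,3,4], [2,4,5], [3,4,6], [4,5,6]

giving chain groups C_0 ≅ Z^6, C_1 ≅ Z^12, C_2 ≅ Z^8.

Boundary ∂_1: C_1 → C_0 sends each edge [p,q] (with p < q) to q − p. For instance
  ∂[1,5] = [5] − [1].
This gives a 6×12 integer matrix of rank 5; reducing to Smith normal form yields diagonal entries (1,1,1,1,1).

∂_2: C_2 → C_1 acts by ∂[p,q,r] = [q,r] − [p,r] + [p,q]. For instance
  ∂[1,5,6] = [5,6] − [1,6] + [1,5],
  ∂[2,3,4] = [3,4] − [2,4] + [2,3].
This gives a 12×8 integer matrix of rank 7; reducing to Smith normal form yields diagonal entries (1,1,1,1,1,1,1).

From H_k ≅ ker(∂_k) / im(∂_{k+1}) we obtain:

  H_0: rank C_0 − rank ∂_1 = 6 − 5 = 1, and the invariant factors of ∂_1 are all 1, so H_0 ≅ Z.
  H_1: rank ker ∂_1 − rank ∂_2 = (12 − 5) − 7 = 0, and the invariant factors of ∂_2 are all 1, so H_1 ≅ 0.
  H_2: rank ker ∂_2 − rank ∂_3 = (8 − 7) − 0 = 1, and there is no ∂_3, so H_2 ≅ Z.

Hence the Betti numbers are b_0 = 1, b_1 = 0, b_2 = 1.

b_0 = 1, b_1 = 0, b_2 = 1.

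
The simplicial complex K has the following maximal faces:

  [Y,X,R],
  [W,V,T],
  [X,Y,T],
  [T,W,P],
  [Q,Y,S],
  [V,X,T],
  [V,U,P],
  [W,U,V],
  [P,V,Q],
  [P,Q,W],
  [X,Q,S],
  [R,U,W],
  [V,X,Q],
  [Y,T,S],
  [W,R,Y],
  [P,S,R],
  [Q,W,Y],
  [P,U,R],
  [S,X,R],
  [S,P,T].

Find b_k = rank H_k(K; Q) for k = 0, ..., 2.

b_0 = 1, b_1 = 1, b_2 = 0.

We work with the vertex ordering P < Q < R < S < T < U < V < W < X < Y. The simplices of K, each written with vertices in increasing order, are:

  0-simplices (10): P, Q, R, S, T, U, V, W, X, Y
  1-simplices (30): PQ, PR, PS, PT, PU, PV, PW, QS, QV, QW, QX, QY, RS, RU, RW, RX, RY, ST, SX, SY, TV, TW, TX, TY, UV, UW, VW, VX, WY, XY
  2-simplices (20): PQV, PQW, PRS, PRU, PST, PTW, PUV, QSX, QSY, QVX, QWY, RSX, RUW, RWY, RXY, STY, TVW, TVX, TXY, UVW

giving chain groups C_0 ≅ Z^10, C_1 ≅ Z^30, C_2 ≅ Z^20.

∂_1: C_1 → C_0 sends each edge [p,q] (with p < q) to q − p.
The 10×30 boundary matrix has rank 9 and Smith normal form diag(1,1,1,1,1,1,1,1,1).

∂_2: C_2 → C_1 maps a triangle to the signed sum of its edges. For instance
  ∂RXY = XY − RY + RX,
  ∂QSY = SY − QY + QS.
The 30×20 boundary matrix has rank 20 and Smith normal form diag(1,1,1,1,1,1,1,1,1,1,1,1,1,1,1,1,1,1,1,2).

Computing H_k = (kernel of ∂_k) / (image of ∂_{k+1}):

  H_0: rank C_0 − rank ∂_1 = 10 − 9 = 1, and the invariant factors of ∂_1 are all 1, so H_0 = Z.
  H_1: rank ker ∂_1 − rank ∂_2 = (30 − 9) − 20 = 1, and ∂_2 has invariant factor 2 > 1, so H_1 = Z ⊕ Z_2.
  H_2: rank ker ∂_2 − rank ∂_3 = (20 − 20) − 0 = 0, and there is no ∂_3, so H_2 = 0.

Hence the Betti numbers are b_0 = 1, b_1 = 1, b_2 = 0.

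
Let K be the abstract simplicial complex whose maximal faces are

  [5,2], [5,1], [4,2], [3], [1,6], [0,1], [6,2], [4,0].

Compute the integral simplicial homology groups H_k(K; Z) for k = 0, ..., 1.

H_0 ≅ Z^2,  H_1 ≅ Z^2.

Fix the vertex order 0 < 1 < 2 < 3 < 4 < 5 < 6 and write every simplex with vertices in increasing order. Then dim K = 1 and the simplices of K are:

  0-simplices (7): [0], [1], [2], [3], [4], [5], [6]
  1-simplices (7): [0,1], [0,4], [1,5], [1,6], [2,4], [2,5], [2,6]

so the chain groups are C_0 ≅ Z^7, C_1 ≅ Z^7.

The boundary map ∂_1: C_1 → C_0 maps an edge to its endpoints' difference, ∂[p,q] = q − p. For instance
  ∂[0,4] = [4] − [0].
As a 7×7 matrix over Z this has rank 5, with invariant factors (1,1,1,1,1).

Reading off H_k = ker ∂_k / im ∂_{k+1}:

  H_0: rank C_0 − rank ∂_1 = 7 − 5 = 2, and the invariant factors of ∂_1 are all 1, so H_0 ≅ Z^2.
  H_1: rank ker ∂_1 − rank ∂_2 = (7 − 5) − 0 = 2, and there is no ∂_2, so H_1 ≅ Z^2.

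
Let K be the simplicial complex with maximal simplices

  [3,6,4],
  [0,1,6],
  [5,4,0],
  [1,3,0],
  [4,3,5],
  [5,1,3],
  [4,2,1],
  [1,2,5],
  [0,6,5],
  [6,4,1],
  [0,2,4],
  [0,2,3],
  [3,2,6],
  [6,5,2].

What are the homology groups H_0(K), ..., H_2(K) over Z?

H_0 ≅ Z,  H_1 ≅ Z^2,  H_2 ≅ Z.

We work with the vertex ordering 0 < 1 < 2 < 3 < 4 < 5 < 6. The simplices of K, each written with vertices in increasing order, are:

  0-simplices (7): [0], [1], [2], [3], [4], [5], [6]
  1-simplices (21): [0,1], [0,2], [0,3], [0,4], [0,5], [0,6], [1,2], [1,3], [1,4], [1,5], [1,6], [2,3], [2,4], [2,5], [2,6], [3,4], [3,5], [3,6], [4,5], [4,6], [5,6]
  2-simplices (14): [0,1,3], [0,1,6], [0,2,3], [0,2,4], [0,4,5], [0,5,6], [1,2,4], [1,2,5], [1,3,5], [1,4,6], [2,3,6], [2,5,6], [3,4,5], [3,4,6]

giving chain groups C_0 ≅ Z^7, C_1 ≅ Z^21, C_2 ≅ Z^14.

The boundary map ∂_1: C_1 → C_0 is given by ∂[p,q] = [q] − [p].
This gives a 7×21 integer matrix of rank 6; reducing to Smith normal form yields diagonal entries (1,1,1,1,1,1).

∂_2: C_2 → C_1 acts by ∂[p,q,r] = [q,r] − [p,r] + [p,q]. For instance
  ∂[0,5,6] = [5,6] − [0,6] + [0,5],
  ∂[0,2,3] = [2,3] − [0,3] + [0,2].
This gives a 21×14 integer matrix of rank 13; reducing to Smith normal form yields diagonal entries (1,1,1,1,1,1,1,1,1,1,1,1,1).

Reading off H_k = ker ∂_k / im ∂_{k+1}:

  H_0: rank C_0 − rank ∂_1 = 7 − 6 = 1, and the invariant factors of ∂_1 are all 1, so H_0 = Z.
  H_1: rank ker ∂_1 − rank ∂_2 = (21 − 6) − 13 = 2, and the invariant factors of ∂_2 are all 1, so H_1 = Z^2.
  H_2: rank ker ∂_2 − rank ∂_3 = (14 − 13) − 0 = 1, and there is no ∂_3, so H_2 = Z.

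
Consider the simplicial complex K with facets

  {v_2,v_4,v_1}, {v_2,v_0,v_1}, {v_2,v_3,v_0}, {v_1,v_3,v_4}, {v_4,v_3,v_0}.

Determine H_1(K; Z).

Fix the vertex order v_0 < v_1 < v_2 < v_3 < v_4 and write every simplex with vertices in increasing order. Then dim K = 2 and the simplices of K are:

  0-simplices (5): [v_0], [v_1], [v_2], [v_3], [v_4]
  1-simplices (10): [v_0,v_1], [v_0,v_2], [v_0,v_3], [v_0,v_4], [v_1,v_2], [v_1,v_3], [v_1,v_4], [v_2,v_3], [v_2,v_4], [v_3,v_4]
  2-simplices (5): [v_0,v_1,v_2], [v_0,v_2,v_3], [v_0,v_3,v_4], [v_1,v_2,v_4], [v_1,v_3,v_4]

Hence C_0 ≅ Z^5, C_1 ≅ Z^10, C_2 ≅ Z^5.

∂_1: C_1 → C_0 is given by ∂[p,q] = [q] − [p]. For instance
  ∂[v_3,v_4] = [v_4] − [v_3].
The 5×10 boundary matrix has rank 4 and Smith normal form diag(1,1,1,1).

∂_2: C_2 → C_1 acts by ∂[p,q,r] = [q,r] − [p,r] + [p,q]. For instance
  ∂[v_0,v_1,v_2] = [v_1,v_2] − [v_0,v_2] + [v_0,v_1],
  ∂[v_1,v_2,v_4] = [v_2,v_4] − [v_1,v_4] + [v_1,v_2].
The resulting 10×5 matrix has rank 5, and its Smith normal form has invariant factors (1,1,1,1,1).

Reading off H_k = ker ∂_k / im ∂_{k+1}:

  H_1: rank ker ∂_1 − rank ∂_2 = (10 − 4) − 5 = 1, and the invariant factors of ∂_2 are all 1, so H_1 ≅ Z.

H_1 = Z.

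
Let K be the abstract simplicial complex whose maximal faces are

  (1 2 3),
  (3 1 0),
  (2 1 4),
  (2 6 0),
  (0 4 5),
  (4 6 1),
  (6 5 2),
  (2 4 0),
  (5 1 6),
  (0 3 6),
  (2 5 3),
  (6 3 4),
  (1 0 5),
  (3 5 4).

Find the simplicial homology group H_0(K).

We work with the vertex ordering 0 < 1 < 2 < 3 < 4 < 5 < 6. The simplices of K, each written with vertices in increasing order, are:

  0-simplices (7): [0], [1], [2], [3], [4], [5], [6]
  1-simplices (21): [0,1], [0,2], [0,3], [0,4], [0,5], [0,6], [1,2], [1,3], [1,4], [1,5], [1,6], [2,3], [2,4], [2,5], [2,6], [3,4], [3,5], [3,6], [4,5], [4,6], [5,6]
  2-simplices (14): [0,1,3], [0,1,5], [0,2,4], [0,2,6], [0,3,6], [0,4,5], [1,2,3], [1,2,4], [1,4,6], [1,5,6], [2,3,5], [2,5,6], [3,4,5], [3,4,6]

giving chain groups C_0 ≅ Z^7, C_1 ≅ Z^21, C_2 ≅ Z^14.

The boundary map ∂_1: C_1 → C_0 maps an edge to its endpoints' difference, ∂[p,q] = q − p.
As a 7×21 matrix over Z this has rank 6, with invariant factors (1,1,1,1,1,1).

The boundary map ∂_2: C_2 → C_1 acts by ∂[p,q,r] = [q,r] − [p,r] + [p,q]. For instance
  ∂[0,3,6] = [3,6] − [0,6] + [0,3],
  ∂[2,5,6] = [5,6] − [2,6] + [2,5].
As a 21×14 matrix over Z this has rank 13, with invariant factors (1,1,1,1,1,1,1,1,1,1,1,1,1).

From H_k ≅ ker(∂_k) / im(∂_{k+1}) we obtain:

  H_0: rank C_0 − rank ∂_1 = 7 − 6 = 1, and the invariant factors of ∂_1 are all 1, so H_0 = Z.

H_0 = Z.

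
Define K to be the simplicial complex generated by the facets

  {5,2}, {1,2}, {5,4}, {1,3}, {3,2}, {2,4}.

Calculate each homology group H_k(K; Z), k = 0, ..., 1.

H_0 = Z,  H_1 = Z^2.

We work with the vertex ordering 1 < 2 < 3 < 4 < 5. The simplices of K, each written with vertices in increasing order, are:

  0-simplices (5): [1], [2], [3], [4], [5]
  1-simplices (6): [1,2], [1,3], [2,3], [2,4], [2,5], [4,5]

Hence C_0 ≅ Z^5, C_1 ≅ Z^6.

∂_1: C_1 → C_0 is given by ∂[p,q] = [q] − [p].
The resulting 5×6 matrix has rank 4, and its Smith normal form has invariant factors (1,1,1,1).

From H_k ≅ ker(∂_k) / im(∂_{k+1}) we obtain:

  H_0: rank C_0 − rank ∂_1 = 5 − 4 = 1, and the invariant factors of ∂_1 are all 1, so H_0 ≅ Z.
  H_1: rank ker ∂_1 − rank ∂_2 = (6 − 4) − 0 = 2, and there is no ∂_2, so H_1 ≅ Z^2.

As a check, the Euler characteristic is 5 − 6 = -1, which agrees with 1 − 2 = -1.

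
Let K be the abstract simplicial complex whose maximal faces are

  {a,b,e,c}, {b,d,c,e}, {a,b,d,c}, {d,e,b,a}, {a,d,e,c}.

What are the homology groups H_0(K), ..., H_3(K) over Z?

H_0 = Z,  H_1 = 0,  H_2 = 0,  H_3 = Z.

Take the total order a < b < c < d < e on the vertex set. Then K (dimension 3) consists of the simplices:

  0-simplices (5): a, b, c, d, e
  1-simplices (10): ab, ac, ad, ae, bc, bd, be, cd, ce, de
  2-simplices (10): abc, abd, abe, acd, ace, ade, bcd, bce, bde, cde
  3-simplices (5): abcd, abce, abde, acde, bcde

Hence C_0 ≅ Z^5, C_1 ≅ Z^10, C_2 ≅ Z^10, C_3 ≅ Z^5.

∂_1: C_1 → C_0 sends each edge [p,q] (with p < q) to q − p. For instance
  ∂cd = d − c.
As a 5×10 matrix over Z this has rank 4, with invariant factors (1,1,1,1).

∂_2: C_2 → C_1 sends each 2-simplex [p,q,r] to [q,r] − [p,r] + [p,q]. For instance
  ∂bde = de − be + bd,
  ∂cde = de − ce + cd.
The resulting 10×10 matrix has rank 6, and its Smith normal form has invariant factors (1,1,1,1,1,1).

The boundary map ∂_3: C_3 → C_2 sends each 3-simplex σ to the alternating sum Σ_i (−1)^i (σ with its i-th vertex removed). For instance
  ∂bcde = cde − bde + bce − bcd,
  ∂abcd = bcd − acd + abd − abc.
The 10×5 boundary matrix has rank 4 and Smith normal form diag(1,1,1,1).

From H_k ≅ ker(∂_k) / im(∂_{k+1}) we obtain:

  H_0: rank C_0 − rank ∂_1 = 5 − 4 = 1, and the invariant factors of ∂_1 are all 1, so H_0 = Z.
  H_1: rank ker ∂_1 − rank ∂_2 = (10 − 4) − 6 = 0, and the invariant factors of ∂_2 are all 1, so H_1 = 0.
  H_2: rank ker ∂_2 − rank ∂_3 = (10 − 6) − 4 = 0, and the invariant factors of ∂_3 are all 1, so H_2 = 0.
  H_3: rank ker ∂_3 − rank ∂_4 = (5 − 4) − 0 = 1, and there is no ∂_4, so H_3 = Z.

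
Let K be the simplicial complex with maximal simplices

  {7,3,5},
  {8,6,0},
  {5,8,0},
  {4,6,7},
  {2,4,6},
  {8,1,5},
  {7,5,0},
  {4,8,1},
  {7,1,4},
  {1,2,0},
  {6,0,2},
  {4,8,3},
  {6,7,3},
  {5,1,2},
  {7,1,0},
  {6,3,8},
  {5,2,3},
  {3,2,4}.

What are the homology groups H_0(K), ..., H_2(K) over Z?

H_0 = Z,  H_1 = Z ⊕ Z_2,  H_2 = 0.

K has 9 vertices, 27 edges, 18 triangles.
rank ∂_0 = 0, rank ∂_1 = 8 ⇒ b_0 = 9 − 0 − 8 = 1; all invariant factors of ∂_1 are 1 so no torsion. So H_0 ≅ Z.
rank ∂_1 = 8, rank ∂_2 = 18 ⇒ b_1 = 27 − 8 − 18 = 1; ∂_2 has invariant factor(s) [2] giving torsion. So H_1 ≅ Z ⊕ Z_2.
rank ∂_2 = 18, rank ∂_3 = 0 ⇒ b_2 = 18 − 18 − 0 = 0. So H_2 ≅ 0.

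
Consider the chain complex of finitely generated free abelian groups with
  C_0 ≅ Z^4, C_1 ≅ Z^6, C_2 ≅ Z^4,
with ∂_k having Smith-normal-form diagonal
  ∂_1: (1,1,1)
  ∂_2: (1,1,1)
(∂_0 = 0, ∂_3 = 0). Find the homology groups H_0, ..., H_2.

H_0 = Z,  H_1 = 0,  H_2 = Z.

H_0: b_0 = 4 − 0 − 3 = 1; torsion from ∂_1 factors > 1: none. So H_0 = Z.
H_1: b_1 = 6 − 3 − 3 = 0; torsion from ∂_2 factors > 1: none. So H_1 = 0.
H_2: b_2 = 4 − 3 − 0 = 1; torsion from ∂_3 factors > 1: none. So H_2 = Z.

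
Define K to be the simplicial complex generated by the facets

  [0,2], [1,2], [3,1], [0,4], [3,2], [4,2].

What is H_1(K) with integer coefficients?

H_1 = Z^2.

Order the vertices as 0 < 1 < 2 < 3 < 4. Listing each simplex with vertices in this order, K has dimension 1 with simplices:

  0-simplices (5): [0], [1], [2], [3], [4]
  1-simplices (6): [0,2], [0,4], [1,2], [1,3], [2,3], [2,4]

giving chain groups C_0 ≅ Z^5, C_1 ≅ Z^6.

Boundary ∂_1: C_1 → C_0 sends each edge [p,q] (with p < q) to q − p. For instance
  ∂[2,4] = [4] − [2].
As a 5×6 matrix over Z this has rank 4, with invariant factors (1,1,1,1).

Reading off H_k = ker ∂_k / im ∂_{k+1}:

  H_1: rank ker ∂_1 − rank ∂_2 = (6 − 4) − 0 = 2, and there is no ∂_2, so H_1 ≅ Z^2.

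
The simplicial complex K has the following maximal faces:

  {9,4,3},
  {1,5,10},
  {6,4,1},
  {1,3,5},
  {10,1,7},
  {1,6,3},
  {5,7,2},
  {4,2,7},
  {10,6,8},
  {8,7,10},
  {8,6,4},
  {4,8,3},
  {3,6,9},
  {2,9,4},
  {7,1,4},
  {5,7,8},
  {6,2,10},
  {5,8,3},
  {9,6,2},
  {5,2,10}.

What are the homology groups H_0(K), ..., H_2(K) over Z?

H_0 = Z,  H_1 = Z ⊕ Z/2,  H_2 = 0.

K has 10 vertices, 30 edges, 20 triangles.
rank ∂_0 = 0, rank ∂_1 = 9 ⇒ b_0 = 10 − 0 − 9 = 1; all invariant factors of ∂_1 are 1 so no torsion. So H_0 ≅ Z.
rank ∂_1 = 9, rank ∂_2 = 20 ⇒ b_1 = 30 − 9 − 20 = 1; ∂_2 has invariant factor(s) [2] giving torsion. So H_1 ≅ Z ⊕ Z/2.
rank ∂_2 = 20, rank ∂_3 = 0 ⇒ b_2 = 20 − 20 − 0 = 0. So H_2 ≅ 0.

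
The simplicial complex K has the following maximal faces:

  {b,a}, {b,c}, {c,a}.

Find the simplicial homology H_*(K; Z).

H_0 ≅ Z,  H_1 ≅ Z.

Fix the vertex order a < b < c and write every simplex with vertices in increasing order. Then dim K = 1 and the simplices of K are:

  0-simplices (3): a, b, c
  1-simplices (3): ab, ac, bc

so the chain groups are C_0 ≅ Z^3, C_1 ≅ Z^3.

Boundary ∂_1: C_1 → C_0 sends each edge [p,q] (with p < q) to q − p.
As a 3×3 matrix over Z this has rank 2, with invariant factors (1,1).

Reading off H_k = ker ∂_k / im ∂_{k+1}:

  H_0: rank C_0 − rank ∂_1 = 3 − 2 = 1, and the invariant factors of ∂_1 are all 1, so H_0 = Z.
  H_1: rank ker ∂_1 − rank ∂_2 = (3 − 2) − 0 = 1, and there is no ∂_2, so H_1 = Z.

(K is a triangulation of the circle S^1.)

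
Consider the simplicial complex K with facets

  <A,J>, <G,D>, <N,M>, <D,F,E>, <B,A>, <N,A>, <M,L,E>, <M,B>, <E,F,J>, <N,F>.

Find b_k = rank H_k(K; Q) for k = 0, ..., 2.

b_0 = 1, b_1 = 3, b_2 = 0.

We work with the vertex ordering A < B < D < E < F < G < J < L < M < N. The simplices of K, each written with vertices in increasing order, are:

  0-simplices (10): A, B, D, E, F, G, J, L, M, N
  1-simplices (15): AB, AJ, AN, BM, DE, DF, DG, EF, EJ, EL, EM, FJ, FN, LM, MN
  2-simplices (3): DEF, EFJ, ELM

Hence C_0 ≅ Z^10, C_1 ≅ Z^15, C_2 ≅ Z^3.

Boundary ∂_1: C_1 → C_0 is given by ∂[p,q] = [q] − [p]. For instance
  ∂MN = N − M.
As a 10×15 matrix over Z this has rank 9, with invariant factors (1,1,1,1,1,1,1,1,1).

The boundary map ∂_2: C_2 → C_1 maps a triangle to the signed sum of its edges. For instance
  ∂ELM = LM − EM + EL,
  ∂DEF = EF − DF + DE.
The resulting 15×3 matrix has rank 3, and its Smith normal form has invariant factors (1,1,1).

Now H_k = ker ∂_k / im ∂_{k+1}, so:

  H_0: rank C_0 − rank ∂_1 = 10 − 9 = 1, and the invariant factors of ∂_1 are all 1, so H_0 ≅ Z.
  H_1: rank ker ∂_1 − rank ∂_2 = (15 − 9) − 3 = 3, and the invariant factors of ∂_2 are all 1, so H_1 ≅ Z^3.
  H_2: rank ker ∂_2 − rank ∂_3 = (3 − 3) − 0 = 0, and there is no ∂_3, so H_2 ≅ 0.

Hence the Betti numbers are b_0 = 1, b_1 = 3, b_2 = 0.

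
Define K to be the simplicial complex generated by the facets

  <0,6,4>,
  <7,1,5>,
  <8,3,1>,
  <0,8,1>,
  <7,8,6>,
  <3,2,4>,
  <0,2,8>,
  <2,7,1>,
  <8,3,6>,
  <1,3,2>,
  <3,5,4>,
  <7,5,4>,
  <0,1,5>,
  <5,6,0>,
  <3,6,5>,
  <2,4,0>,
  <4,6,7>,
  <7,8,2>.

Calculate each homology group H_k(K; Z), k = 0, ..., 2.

H_0 = Z,  H_1 = Z ⊕ Z/2,  H_2 = 0.

K has 9 vertices, 27 edges, 18 triangles.
rank ∂_0 = 0, rank ∂_1 = 8 ⇒ b_0 = 9 − 0 − 8 = 1; all invariant factors of ∂_1 are 1 so no torsion. So H_0 ≅ Z.
rank ∂_1 = 8, rank ∂_2 = 18 ⇒ b_1 = 27 − 8 − 18 = 1; ∂_2 has invariant factor(s) [2] giving torsion. So H_1 ≅ Z ⊕ Z/2.
rank ∂_2 = 18, rank ∂_3 = 0 ⇒ b_2 = 18 − 18 − 0 = 0. So H_2 ≅ 0.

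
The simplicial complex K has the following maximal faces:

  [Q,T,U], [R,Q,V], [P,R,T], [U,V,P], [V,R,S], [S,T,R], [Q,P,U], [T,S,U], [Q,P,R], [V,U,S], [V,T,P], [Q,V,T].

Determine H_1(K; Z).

H_1 = Z/2.

K has 7 vertices, 18 edges, 12 triangles.
rank ∂_1 = 6, rank ∂_2 = 12 ⇒ b_1 = 18 − 6 − 12 = 0; ∂_2 has invariant factor(s) [2] giving torsion. So H_1 = Z/2.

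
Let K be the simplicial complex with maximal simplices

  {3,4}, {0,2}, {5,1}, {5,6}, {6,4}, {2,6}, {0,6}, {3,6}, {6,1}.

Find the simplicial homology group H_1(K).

Fix the vertex order 0 < 1 < 2 < 3 < 4 < 5 < 6 and write every simplex with vertices in increasing order. Then dim K = 1 and the simplices of K are:

  0-simplices (7): [0], [1], [2], [3], [4], [5], [6]
  1-simplices (9): [0,2], [0,6], [1,5], [1,6], [2,6], [3,4], [3,6], [4,6], [5,6]

so the chain groups are C_0 ≅ Z^7, C_1 ≅ Z^9.

∂_1: C_1 → C_0 maps an edge to its endpoints' difference, ∂[p,q] = q − p. For instance
  ∂[1,5] = [5] − [1].
This gives a 7×9 integer matrix of rank 6; reducing to Smith normal form yields diagonal entries (1,1,1,1,1,1).

From H_k ≅ ker(∂_k) / im(∂_{k+1}) we obtain:

  H_1: rank ker ∂_1 − rank ∂_2 = (9 − 6) − 0 = 3, and there is no ∂_2, so H_1 = Z^3.

(K is a triangulation of a wedge of 3 circles.)

H_1 ≅ Z^3.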